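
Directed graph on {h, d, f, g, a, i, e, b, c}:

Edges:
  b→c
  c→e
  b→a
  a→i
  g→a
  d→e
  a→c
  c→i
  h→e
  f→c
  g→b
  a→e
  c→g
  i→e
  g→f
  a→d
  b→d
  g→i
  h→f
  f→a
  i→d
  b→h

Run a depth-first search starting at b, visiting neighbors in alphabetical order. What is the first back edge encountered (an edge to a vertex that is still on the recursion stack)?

g→a

DFS from b (visiting neighbors in alphabetical order); mark gray on enter, black on exit:
b gray
  a gray
    c gray
      e gray
      e black
      g gray
        g→a: a is gray → back edge
First back edge: g → a.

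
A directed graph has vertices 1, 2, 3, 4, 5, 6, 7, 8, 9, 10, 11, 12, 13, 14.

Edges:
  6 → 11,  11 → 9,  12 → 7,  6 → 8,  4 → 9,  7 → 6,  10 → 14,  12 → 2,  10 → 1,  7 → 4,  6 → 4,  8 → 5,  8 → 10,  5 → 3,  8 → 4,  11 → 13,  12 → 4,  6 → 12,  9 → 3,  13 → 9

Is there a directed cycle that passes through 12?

12 is on a cycle iff 12 can reach itself via ≥1 edge.
12 → 7 → 6 → 12 — yes.

Yes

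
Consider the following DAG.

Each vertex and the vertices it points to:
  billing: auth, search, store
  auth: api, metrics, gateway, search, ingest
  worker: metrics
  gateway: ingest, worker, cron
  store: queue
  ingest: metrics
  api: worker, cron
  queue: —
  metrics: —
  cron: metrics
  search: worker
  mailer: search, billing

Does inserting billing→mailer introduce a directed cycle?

Adding billing→mailer creates a cycle iff mailer can already reach billing.
Path from mailer: mailer → billing.
So mailer → … → billing → mailer is a cycle.

Yes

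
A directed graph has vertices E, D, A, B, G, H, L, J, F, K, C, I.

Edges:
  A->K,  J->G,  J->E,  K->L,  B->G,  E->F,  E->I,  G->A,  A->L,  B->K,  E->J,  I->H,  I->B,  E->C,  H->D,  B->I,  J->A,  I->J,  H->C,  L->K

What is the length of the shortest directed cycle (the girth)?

For each vertex v, BFS finds the shortest path from v back to v.
The shortest such closed walk is E → J → E, length 2.

2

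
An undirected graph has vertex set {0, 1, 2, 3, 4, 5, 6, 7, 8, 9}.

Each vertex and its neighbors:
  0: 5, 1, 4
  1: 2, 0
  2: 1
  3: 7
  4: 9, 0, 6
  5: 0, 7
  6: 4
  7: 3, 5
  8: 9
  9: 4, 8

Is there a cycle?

DFS, tracking each vertex's parent; an edge to a visited non-parent vertex closes a cycle.
Start from 1:
visit 1 (parent –)
  visit 2 (parent 1)
    2–1: parent, skip
  visit 0 (parent 1)
    visit 5 (parent 0)
      5–0: parent, skip
      visit 7 (parent 5)
        visit 3 (parent 7)
          3–7: parent, skip
        7–5: parent, skip
    0–1: parent, skip
    visit 4 (parent 0)
      visit 9 (parent 4)
        9–4: parent, skip
        visit 8 (parent 9)
          8–9: parent, skip
      4–0: parent, skip
      visit 6 (parent 4)
        6–4: parent, skip
No non-parent visited neighbor found — the graph is a forest.

No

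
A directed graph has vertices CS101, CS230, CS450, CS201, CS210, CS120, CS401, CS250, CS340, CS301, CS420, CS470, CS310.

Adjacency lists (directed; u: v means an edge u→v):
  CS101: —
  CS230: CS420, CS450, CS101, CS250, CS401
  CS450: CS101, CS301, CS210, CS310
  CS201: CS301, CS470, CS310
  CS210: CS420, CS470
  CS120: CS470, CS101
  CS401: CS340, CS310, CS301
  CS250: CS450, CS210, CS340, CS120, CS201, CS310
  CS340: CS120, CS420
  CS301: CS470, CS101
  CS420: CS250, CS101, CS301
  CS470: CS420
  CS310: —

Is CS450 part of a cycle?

CS450 is on a cycle iff CS450 can reach itself via ≥1 edge.
CS450 → CS210 → CS420 → CS250 → CS450 — yes.

Yes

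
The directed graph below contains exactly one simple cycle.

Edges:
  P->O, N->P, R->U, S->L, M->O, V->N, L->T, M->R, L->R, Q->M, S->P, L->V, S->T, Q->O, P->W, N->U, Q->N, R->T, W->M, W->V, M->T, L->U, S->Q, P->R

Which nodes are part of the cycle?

N, P, V, W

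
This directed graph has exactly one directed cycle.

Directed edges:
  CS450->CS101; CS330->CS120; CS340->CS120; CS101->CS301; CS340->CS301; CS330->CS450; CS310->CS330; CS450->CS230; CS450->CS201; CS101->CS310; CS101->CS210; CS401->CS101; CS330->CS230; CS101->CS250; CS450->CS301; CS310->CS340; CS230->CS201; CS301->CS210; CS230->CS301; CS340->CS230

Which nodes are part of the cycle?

DFS with gray/black marking from CS101:
CS101 gray
  CS310 gray
    CS330 gray
      CS230 gray
        CS201 gray
        CS201 black
        CS301 gray
          CS210 gray
          CS210 black
        CS301 black
      CS230 black
      CS450 gray
        CS450→CS301: CS301 black — skip
        CS450→CS201: CS201 black — skip
        CS450→CS230: CS230 black — skip
        CS450→CS101: CS101 is gray → back edge
Back edge closes the cycle CS101 → CS310 → CS330 → CS450 → CS101; its vertices are {CS101, CS310, CS330, CS450}.

CS101, CS310, CS330, CS450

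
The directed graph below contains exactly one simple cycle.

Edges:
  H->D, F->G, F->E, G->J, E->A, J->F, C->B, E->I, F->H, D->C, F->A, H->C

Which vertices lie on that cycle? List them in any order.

F, G, J

DFS with gray/black marking from F:
F gray
  E gray
    I gray
    I black
    A gray
    A black
  E black
  F→A: A black — skip
  G gray
    J gray
      J→F: F is gray → back edge
Back edge closes the cycle F → G → J → F; its vertices are {F, G, J}.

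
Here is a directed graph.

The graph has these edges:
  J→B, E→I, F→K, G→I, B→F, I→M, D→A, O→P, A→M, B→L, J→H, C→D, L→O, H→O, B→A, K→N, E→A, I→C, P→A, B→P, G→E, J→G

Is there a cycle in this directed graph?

DFS with white/gray/black marking, starting from J:
J gray
  B gray
    A gray
      M gray
      M black
    A black
    L gray
      O gray
        P gray
          P→A: A black — skip
        P black
      O black
    L black
    B→P: P black — skip
    F gray
      K gray
        N gray
        N black
      K black
    F black
  B black
  G gray
    I gray
      C gray
        D gray
          D→A: A black — skip
        D black
      C black
      I→M: M black — skip
    I black
    E gray
      E→A: A black — skip
      E→I: I black — skip
    E black
  G black
  H gray
    H→O: O black — skip
  H black
J black
Every edge goes to a white or black vertex — no back edge, so the graph is acyclic.

No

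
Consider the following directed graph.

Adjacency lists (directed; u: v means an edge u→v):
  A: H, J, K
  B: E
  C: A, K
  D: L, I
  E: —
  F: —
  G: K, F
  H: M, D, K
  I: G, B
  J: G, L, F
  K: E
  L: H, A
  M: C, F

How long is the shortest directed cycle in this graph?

For each vertex v, BFS finds the shortest path from v back to v.
The shortest such closed walk is L → A → J → L, length 3.

3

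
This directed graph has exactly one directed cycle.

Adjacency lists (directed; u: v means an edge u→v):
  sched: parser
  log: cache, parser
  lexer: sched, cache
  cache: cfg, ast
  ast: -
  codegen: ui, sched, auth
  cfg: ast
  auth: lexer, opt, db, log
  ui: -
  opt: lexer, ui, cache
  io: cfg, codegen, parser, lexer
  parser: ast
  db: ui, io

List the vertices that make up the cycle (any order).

db, io, auth, codegen

DFS with gray/black marking from auth:
auth gray
  lexer gray
    sched gray
      parser gray
        ast gray
        ast black
      parser black
    sched black
    cache gray
      cfg gray
        cfg→ast: ast black — skip
      cfg black
      cache→ast: ast black — skip
    cache black
  lexer black
  opt gray
    opt→lexer: lexer black — skip
    ui gray
    ui black
    opt→cache: cache black — skip
  opt black
  db gray
    db→ui: ui black — skip
    io gray
      io→cfg: cfg black — skip
      codegen gray
        codegen→ui: ui black — skip
        codegen→sched: sched black — skip
        codegen→auth: auth is gray → back edge
Back edge closes the cycle auth → db → io → codegen → auth; its vertices are {db, io, auth, codegen}.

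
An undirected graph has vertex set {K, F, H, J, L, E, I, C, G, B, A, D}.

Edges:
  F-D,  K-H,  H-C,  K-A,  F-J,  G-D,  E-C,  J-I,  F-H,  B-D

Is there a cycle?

No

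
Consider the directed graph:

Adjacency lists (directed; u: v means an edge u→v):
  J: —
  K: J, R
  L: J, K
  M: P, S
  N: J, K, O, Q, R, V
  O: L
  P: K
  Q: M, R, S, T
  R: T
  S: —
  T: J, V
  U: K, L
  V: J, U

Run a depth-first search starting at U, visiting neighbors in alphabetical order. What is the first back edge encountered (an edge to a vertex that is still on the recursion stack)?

DFS from U (visiting neighbors in alphabetical order); mark gray on enter, black on exit:
U gray
  K gray
    J gray
    J black
    R gray
      T gray
        T→J: J black — skip
        V gray
          V→J: J black — skip
          V→U: U is gray → back edge
First back edge: V → U.

V→U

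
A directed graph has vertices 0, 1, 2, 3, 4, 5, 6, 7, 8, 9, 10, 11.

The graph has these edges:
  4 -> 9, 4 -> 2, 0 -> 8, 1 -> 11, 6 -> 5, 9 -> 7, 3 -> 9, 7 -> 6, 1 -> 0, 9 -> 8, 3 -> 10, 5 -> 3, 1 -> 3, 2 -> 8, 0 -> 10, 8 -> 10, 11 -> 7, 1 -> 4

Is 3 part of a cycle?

Yes

3 is on a cycle iff 3 can reach itself via ≥1 edge.
3 → 9 → 7 → 6 → 5 → 3 — yes.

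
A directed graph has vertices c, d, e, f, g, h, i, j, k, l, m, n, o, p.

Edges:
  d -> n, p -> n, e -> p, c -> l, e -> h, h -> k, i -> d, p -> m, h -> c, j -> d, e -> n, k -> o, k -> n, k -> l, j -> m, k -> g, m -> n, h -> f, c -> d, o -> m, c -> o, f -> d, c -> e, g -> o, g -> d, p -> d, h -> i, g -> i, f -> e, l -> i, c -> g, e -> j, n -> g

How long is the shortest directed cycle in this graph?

3

For each vertex v, BFS finds the shortest path from v back to v.
The shortest such closed walk is h → c → e → h, length 3.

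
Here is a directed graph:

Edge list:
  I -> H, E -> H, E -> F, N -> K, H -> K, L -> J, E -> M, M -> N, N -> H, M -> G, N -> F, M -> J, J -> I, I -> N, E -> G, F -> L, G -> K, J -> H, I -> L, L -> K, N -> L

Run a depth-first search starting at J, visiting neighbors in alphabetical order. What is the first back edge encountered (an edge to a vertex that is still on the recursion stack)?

L→J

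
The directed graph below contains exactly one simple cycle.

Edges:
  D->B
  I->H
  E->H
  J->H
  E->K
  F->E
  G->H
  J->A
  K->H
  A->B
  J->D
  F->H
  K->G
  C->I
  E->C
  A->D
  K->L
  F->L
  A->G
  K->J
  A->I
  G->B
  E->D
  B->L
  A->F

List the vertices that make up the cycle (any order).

A, E, F, J, K

DFS with gray/black marking from E:
E gray
  C gray
    I gray
      H gray
      H black
    I black
  C black
  E→H: H black — skip
  K gray
    J gray
      A gray
        D gray
          B gray
            L gray
            L black
          B black
        D black
        F gray
          F→E: E is gray → back edge
Back edge closes the cycle E → K → J → A → F → E; its vertices are {A, E, F, J, K}.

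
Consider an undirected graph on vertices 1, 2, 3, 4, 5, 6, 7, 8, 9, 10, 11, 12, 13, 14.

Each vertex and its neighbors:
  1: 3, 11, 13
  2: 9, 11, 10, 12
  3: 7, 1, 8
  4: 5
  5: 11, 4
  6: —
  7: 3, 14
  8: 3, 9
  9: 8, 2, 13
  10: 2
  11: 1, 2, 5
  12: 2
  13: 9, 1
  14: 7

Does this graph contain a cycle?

DFS, tracking each vertex's parent; an edge to a visited non-parent vertex closes a cycle.
Start from 13:
visit 13 (parent –)
  visit 9 (parent 13)
    visit 8 (parent 9)
      visit 3 (parent 8)
        visit 7 (parent 3)
          7–3: parent, skip
          visit 14 (parent 7)
            14–7: parent, skip
        visit 1 (parent 3)
          1–3: parent, skip
          visit 11 (parent 1)
            11–1: parent, skip
            visit 2 (parent 11)
              2–9: 9 visited and ≠ parent → cycle
Cycle: 9 – 8 – 3 – 1 – 11 – 2 – 9.

Yes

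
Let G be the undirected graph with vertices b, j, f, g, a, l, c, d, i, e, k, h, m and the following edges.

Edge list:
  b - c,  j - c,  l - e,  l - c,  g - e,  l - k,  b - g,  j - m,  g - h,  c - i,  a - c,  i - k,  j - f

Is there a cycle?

Yes

DFS, tracking each vertex's parent; an edge to a visited non-parent vertex closes a cycle.
Start from m:
visit m (parent –)
  visit j (parent m)
    visit f (parent j)
      f–j: parent, skip
    visit c (parent j)
      visit a (parent c)
        a–c: parent, skip
      visit l (parent c)
        visit e (parent l)
          e–l: parent, skip
          visit g (parent e)
            visit h (parent g)
              h–g: parent, skip
            g–e: parent, skip
            visit b (parent g)
              b–g: parent, skip
              b–c: c visited and ≠ parent → cycle
Cycle: c – l – e – g – b – c.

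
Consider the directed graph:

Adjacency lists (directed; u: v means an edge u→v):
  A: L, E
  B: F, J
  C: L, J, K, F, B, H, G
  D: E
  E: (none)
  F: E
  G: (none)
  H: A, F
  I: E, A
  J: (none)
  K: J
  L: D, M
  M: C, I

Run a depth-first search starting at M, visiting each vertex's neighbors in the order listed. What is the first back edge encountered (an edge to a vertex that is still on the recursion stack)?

L→M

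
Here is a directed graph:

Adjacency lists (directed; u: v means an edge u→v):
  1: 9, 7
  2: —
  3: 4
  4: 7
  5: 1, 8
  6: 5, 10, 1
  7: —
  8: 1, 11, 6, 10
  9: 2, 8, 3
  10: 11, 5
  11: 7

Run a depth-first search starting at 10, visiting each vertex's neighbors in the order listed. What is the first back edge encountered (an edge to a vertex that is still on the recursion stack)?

DFS from 10 (visiting each vertex's neighbors in the order listed); mark gray on enter, black on exit:
10 gray
  11 gray
    7 gray
    7 black
  11 black
  5 gray
    1 gray
      9 gray
        2 gray
        2 black
        8 gray
          8→1: 1 is gray → back edge
First back edge: 8 → 1.

8->1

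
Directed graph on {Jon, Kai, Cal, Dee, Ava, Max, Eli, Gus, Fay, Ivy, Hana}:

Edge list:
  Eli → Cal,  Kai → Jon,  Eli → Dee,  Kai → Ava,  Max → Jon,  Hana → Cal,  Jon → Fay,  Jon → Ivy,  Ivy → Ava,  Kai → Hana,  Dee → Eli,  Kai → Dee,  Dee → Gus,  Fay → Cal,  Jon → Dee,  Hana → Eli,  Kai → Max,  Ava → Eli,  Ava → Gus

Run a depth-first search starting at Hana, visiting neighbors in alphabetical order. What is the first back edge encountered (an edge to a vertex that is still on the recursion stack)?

Dee→Eli

DFS from Hana (visiting neighbors in alphabetical order); mark gray on enter, black on exit:
Hana gray
  Cal gray
  Cal black
  Eli gray
    Eli→Cal: Cal black — skip
    Dee gray
      Dee→Eli: Eli is gray → back edge
First back edge: Dee → Eli.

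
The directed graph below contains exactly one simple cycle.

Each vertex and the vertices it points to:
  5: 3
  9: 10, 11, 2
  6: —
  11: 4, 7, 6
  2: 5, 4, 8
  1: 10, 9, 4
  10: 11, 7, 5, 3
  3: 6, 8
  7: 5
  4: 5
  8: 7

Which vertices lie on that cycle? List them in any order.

DFS with gray/black marking from 3:
3 gray
  6 gray
  6 black
  8 gray
    7 gray
      5 gray
        5→3: 3 is gray → back edge
Back edge closes the cycle 3 → 8 → 7 → 5 → 3; its vertices are {3, 5, 7, 8}.

3, 5, 7, 8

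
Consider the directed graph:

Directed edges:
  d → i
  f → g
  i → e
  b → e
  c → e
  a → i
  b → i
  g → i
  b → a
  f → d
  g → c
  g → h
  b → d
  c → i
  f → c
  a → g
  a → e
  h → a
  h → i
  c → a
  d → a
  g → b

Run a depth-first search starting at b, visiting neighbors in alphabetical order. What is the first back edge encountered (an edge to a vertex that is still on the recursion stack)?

g→b

DFS from b (visiting neighbors in alphabetical order); mark gray on enter, black on exit:
b gray
  a gray
    e gray
    e black
    g gray
      g→b: b is gray → back edge
First back edge: g → b.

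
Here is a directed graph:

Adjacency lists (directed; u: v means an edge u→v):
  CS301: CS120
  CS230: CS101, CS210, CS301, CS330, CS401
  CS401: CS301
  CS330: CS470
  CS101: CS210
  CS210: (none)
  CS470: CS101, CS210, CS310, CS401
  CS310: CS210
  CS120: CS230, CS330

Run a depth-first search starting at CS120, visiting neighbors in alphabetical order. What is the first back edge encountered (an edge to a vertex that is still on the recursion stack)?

CS301->CS120

DFS from CS120 (visiting neighbors in alphabetical order); mark gray on enter, black on exit:
CS120 gray
  CS230 gray
    CS101 gray
      CS210 gray
      CS210 black
    CS101 black
    CS230→CS210: CS210 black — skip
    CS301 gray
      CS301→CS120: CS120 is gray → back edge
First back edge: CS301 → CS120.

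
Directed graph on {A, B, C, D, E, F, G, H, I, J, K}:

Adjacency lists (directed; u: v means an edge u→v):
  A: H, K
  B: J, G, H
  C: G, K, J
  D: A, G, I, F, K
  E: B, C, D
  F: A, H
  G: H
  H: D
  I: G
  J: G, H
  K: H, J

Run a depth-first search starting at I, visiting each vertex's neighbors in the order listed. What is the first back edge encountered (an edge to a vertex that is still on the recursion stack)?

A->H

DFS from I (visiting each vertex's neighbors in the order listed); mark gray on enter, black on exit:
I gray
  G gray
    H gray
      D gray
        A gray
          A→H: H is gray → back edge
First back edge: A → H.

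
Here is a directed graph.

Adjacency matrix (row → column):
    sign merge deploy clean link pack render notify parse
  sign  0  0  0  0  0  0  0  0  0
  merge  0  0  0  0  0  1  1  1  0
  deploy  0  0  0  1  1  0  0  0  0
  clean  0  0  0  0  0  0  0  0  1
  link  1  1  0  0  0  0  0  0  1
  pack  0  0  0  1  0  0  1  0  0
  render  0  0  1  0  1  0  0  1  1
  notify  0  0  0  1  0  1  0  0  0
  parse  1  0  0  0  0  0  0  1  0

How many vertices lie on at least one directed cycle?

A vertex is on a directed cycle iff it belongs to a strongly connected component of size ≥ 2 (or has a self-loop).
The vertices on cycles are {link, pack, clean, merge, parse, deploy, notify, render} — 8 in total.

8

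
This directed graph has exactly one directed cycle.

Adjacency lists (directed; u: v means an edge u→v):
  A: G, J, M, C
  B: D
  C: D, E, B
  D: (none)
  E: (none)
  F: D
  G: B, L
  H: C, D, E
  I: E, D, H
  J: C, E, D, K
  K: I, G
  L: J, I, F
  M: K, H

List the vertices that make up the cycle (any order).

DFS with gray/black marking from J:
J gray
  C gray
    D gray
    D black
    E gray
    E black
    B gray
      B→D: D black — skip
    B black
  C black
  J→E: E black — skip
  J→D: D black — skip
  K gray
    I gray
      I→E: E black — skip
      I→D: D black — skip
      H gray
        H→C: C black — skip
        H→D: D black — skip
        H→E: E black — skip
      H black
    I black
    G gray
      G→B: B black — skip
      L gray
        L→J: J is gray → back edge
Back edge closes the cycle J → K → G → L → J; its vertices are {G, J, K, L}.

G, J, K, L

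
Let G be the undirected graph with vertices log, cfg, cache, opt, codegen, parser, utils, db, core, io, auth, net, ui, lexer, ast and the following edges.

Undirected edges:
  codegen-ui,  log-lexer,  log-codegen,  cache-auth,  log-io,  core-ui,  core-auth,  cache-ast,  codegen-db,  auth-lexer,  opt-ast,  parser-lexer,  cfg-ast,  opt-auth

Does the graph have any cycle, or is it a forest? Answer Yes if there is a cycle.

DFS, tracking each vertex's parent; an edge to a visited non-parent vertex closes a cycle.
Start from cfg:
visit cfg (parent –)
  visit ast (parent cfg)
    visit opt (parent ast)
      visit auth (parent opt)
        visit cache (parent auth)
          cache–ast: ast visited and ≠ parent → cycle
Cycle: ast – opt – auth – cache – ast.

Yes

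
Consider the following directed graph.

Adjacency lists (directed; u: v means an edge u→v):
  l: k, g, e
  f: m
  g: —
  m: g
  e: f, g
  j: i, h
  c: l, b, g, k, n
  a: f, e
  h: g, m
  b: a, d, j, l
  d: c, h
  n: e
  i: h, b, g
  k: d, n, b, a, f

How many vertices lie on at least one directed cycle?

7

A vertex is on a directed cycle iff it belongs to a strongly connected component of size ≥ 2 (or has a self-loop).
The vertices on cycles are {b, c, d, i, j, k, l} — 7 in total.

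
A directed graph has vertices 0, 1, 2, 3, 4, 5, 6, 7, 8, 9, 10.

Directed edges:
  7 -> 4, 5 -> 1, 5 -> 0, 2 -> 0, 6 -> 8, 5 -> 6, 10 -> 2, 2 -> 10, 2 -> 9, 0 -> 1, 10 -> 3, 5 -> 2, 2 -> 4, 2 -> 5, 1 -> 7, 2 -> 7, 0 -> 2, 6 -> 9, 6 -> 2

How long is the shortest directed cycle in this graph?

2

For each vertex v, BFS finds the shortest path from v back to v.
The shortest such closed walk is 2 → 10 → 2, length 2.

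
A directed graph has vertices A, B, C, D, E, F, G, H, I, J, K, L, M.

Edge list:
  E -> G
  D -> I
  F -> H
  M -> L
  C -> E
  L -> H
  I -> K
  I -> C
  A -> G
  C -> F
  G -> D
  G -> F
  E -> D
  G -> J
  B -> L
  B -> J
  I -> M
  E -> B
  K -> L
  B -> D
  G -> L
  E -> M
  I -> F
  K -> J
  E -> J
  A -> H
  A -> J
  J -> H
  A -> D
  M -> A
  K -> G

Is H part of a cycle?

H lies on a cycle iff there is a path from H back to itself.
Exploring from H, it never reaches itself; equivalently, its strongly connected component is a singleton.

No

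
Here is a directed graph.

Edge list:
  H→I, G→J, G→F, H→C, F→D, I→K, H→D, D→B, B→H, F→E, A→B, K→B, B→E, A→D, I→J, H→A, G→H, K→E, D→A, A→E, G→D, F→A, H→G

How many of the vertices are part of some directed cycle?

A vertex is on a directed cycle iff it belongs to a strongly connected component of size ≥ 2 (or has a self-loop).
The vertices on cycles are {A, B, D, F, G, H, I, K} — 8 in total.

8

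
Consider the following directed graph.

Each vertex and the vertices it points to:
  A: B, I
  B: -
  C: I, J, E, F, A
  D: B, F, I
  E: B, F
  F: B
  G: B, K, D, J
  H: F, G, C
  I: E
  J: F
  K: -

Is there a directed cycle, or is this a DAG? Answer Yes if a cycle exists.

No

DFS with white/gray/black marking, starting from H:
H gray
  F gray
    B gray
    B black
  F black
  G gray
    G→B: B black — skip
    K gray
    K black
    D gray
      D→B: B black — skip
      D→F: F black — skip
      I gray
        E gray
          E→B: B black — skip
          E→F: F black — skip
        E black
      I black
    D black
    J gray
      J→F: F black — skip
    J black
  G black
  C gray
    C→I: I black — skip
    C→J: J black — skip
    C→E: E black — skip
    C→F: F black — skip
    A gray
      A→B: B black — skip
      A→I: I black — skip
    A black
  C black
H black
Every edge goes to a white or black vertex — no back edge, so the graph is acyclic.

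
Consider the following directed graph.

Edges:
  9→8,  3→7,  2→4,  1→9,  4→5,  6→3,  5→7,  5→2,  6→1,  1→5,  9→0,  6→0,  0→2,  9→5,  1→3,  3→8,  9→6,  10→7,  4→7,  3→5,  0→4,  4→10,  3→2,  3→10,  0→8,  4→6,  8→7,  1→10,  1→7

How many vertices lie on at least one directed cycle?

A vertex is on a directed cycle iff it belongs to a strongly connected component of size ≥ 2 (or has a self-loop).
The vertices on cycles are {0, 1, 2, 3, 4, 5, 6, 9} — 8 in total.

8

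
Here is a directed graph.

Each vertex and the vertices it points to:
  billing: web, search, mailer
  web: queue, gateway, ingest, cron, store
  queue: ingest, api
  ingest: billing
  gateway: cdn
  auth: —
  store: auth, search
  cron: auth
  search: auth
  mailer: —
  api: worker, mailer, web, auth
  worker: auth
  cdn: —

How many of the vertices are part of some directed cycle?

5

A vertex is on a directed cycle iff it belongs to a strongly connected component of size ≥ 2 (or has a self-loop).
The vertices on cycles are {api, web, queue, ingest, billing} — 5 in total.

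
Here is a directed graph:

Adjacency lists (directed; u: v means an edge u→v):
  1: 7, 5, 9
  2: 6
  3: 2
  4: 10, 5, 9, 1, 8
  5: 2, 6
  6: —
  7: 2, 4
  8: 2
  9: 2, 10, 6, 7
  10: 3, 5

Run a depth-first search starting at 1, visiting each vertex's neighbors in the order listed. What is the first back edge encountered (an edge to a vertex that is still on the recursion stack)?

9→7

DFS from 1 (visiting each vertex's neighbors in the order listed); mark gray on enter, black on exit:
1 gray
  7 gray
    2 gray
      6 gray
      6 black
    2 black
    4 gray
      10 gray
        3 gray
          3→2: 2 black — skip
        3 black
        5 gray
          5→2: 2 black — skip
          5→6: 6 black — skip
        5 black
      10 black
      4→5: 5 black — skip
      9 gray
        9→2: 2 black — skip
        9→10: 10 black — skip
        9→6: 6 black — skip
        9→7: 7 is gray → back edge
First back edge: 9 → 7.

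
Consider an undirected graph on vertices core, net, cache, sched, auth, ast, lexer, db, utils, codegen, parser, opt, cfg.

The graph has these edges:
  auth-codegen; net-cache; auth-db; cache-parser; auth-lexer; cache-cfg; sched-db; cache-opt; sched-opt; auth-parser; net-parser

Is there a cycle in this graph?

Yes

DFS, tracking each vertex's parent; an edge to a visited non-parent vertex closes a cycle.
Start from codegen:
visit codegen (parent –)
  visit auth (parent codegen)
    visit lexer (parent auth)
      lexer–auth: parent, skip
    visit parser (parent auth)
      parser–auth: parent, skip
      visit net (parent parser)
        net–parser: parent, skip
        visit cache (parent net)
          visit cfg (parent cache)
            cfg–cache: parent, skip
          visit opt (parent cache)
            visit sched (parent opt)
              visit db (parent sched)
                db–auth: auth visited and ≠ parent → cycle
Cycle: auth – parser – net – cache – opt – sched – db – auth.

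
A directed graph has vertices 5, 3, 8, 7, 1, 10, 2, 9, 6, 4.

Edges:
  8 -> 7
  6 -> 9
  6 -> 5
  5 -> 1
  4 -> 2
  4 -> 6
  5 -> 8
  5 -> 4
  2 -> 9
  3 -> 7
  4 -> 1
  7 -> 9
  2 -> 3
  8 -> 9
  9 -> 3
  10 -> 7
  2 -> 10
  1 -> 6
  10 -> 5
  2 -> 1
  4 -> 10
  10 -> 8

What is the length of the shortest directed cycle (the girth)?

3

For each vertex v, BFS finds the shortest path from v back to v.
The shortest such closed walk is 5 → 1 → 6 → 5, length 3.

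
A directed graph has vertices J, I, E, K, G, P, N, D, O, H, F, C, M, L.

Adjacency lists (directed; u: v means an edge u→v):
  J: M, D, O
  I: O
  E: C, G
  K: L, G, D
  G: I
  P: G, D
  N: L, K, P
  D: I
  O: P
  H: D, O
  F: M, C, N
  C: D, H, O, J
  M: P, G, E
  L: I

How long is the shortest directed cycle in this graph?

For each vertex v, BFS finds the shortest path from v back to v.
The shortest such closed walk is M → E → C → J → M, length 4.

4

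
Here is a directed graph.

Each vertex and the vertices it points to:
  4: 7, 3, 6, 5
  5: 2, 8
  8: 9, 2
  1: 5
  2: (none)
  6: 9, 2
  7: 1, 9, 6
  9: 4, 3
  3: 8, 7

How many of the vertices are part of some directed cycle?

8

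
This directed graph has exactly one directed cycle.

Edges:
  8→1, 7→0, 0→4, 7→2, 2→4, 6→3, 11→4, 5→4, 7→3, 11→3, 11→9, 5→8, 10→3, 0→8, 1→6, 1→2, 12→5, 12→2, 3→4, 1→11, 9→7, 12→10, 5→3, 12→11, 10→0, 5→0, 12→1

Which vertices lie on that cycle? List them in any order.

DFS with gray/black marking from 1:
1 gray
  6 gray
    3 gray
      4 gray
      4 black
    3 black
  6 black
  11 gray
    9 gray
      7 gray
        7→3: 3 black — skip
        0 gray
          8 gray
            8→1: 1 is gray → back edge
Back edge closes the cycle 1 → 11 → 9 → 7 → 0 → 8 → 1; its vertices are {0, 1, 7, 8, 9, 11}.

0, 1, 7, 8, 9, 11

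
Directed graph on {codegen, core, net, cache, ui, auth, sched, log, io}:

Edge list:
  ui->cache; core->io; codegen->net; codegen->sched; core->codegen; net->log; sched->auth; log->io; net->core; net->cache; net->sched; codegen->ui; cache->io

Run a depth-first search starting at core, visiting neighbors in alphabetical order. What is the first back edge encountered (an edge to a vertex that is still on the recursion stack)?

net->core

DFS from core (visiting neighbors in alphabetical order); mark gray on enter, black on exit:
core gray
  codegen gray
    net gray
      cache gray
        io gray
        io black
      cache black
      net→core: core is gray → back edge
First back edge: net → core.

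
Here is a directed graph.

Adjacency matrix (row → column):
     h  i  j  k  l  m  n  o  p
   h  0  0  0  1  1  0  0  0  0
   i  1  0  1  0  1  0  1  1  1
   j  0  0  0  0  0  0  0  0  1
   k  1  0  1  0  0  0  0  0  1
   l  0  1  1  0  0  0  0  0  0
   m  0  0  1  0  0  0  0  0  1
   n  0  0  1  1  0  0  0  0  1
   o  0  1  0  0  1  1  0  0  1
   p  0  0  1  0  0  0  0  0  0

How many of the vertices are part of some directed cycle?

A vertex is on a directed cycle iff it belongs to a strongly connected component of size ≥ 2 (or has a self-loop).
The vertices on cycles are {h, i, j, k, l, n, o, p} — 8 in total.

8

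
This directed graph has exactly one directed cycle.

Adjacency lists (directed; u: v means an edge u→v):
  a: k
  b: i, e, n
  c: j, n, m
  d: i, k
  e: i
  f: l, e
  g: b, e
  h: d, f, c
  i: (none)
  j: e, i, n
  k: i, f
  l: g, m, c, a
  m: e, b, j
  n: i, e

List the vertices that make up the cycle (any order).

DFS with gray/black marking from f:
f gray
  l gray
    g gray
      b gray
        i gray
        i black
        e gray
          e→i: i black — skip
        e black
        n gray
          n→i: i black — skip
          n→e: e black — skip
        n black
      b black
      g→e: e black — skip
    g black
    m gray
      m→e: e black — skip
      m→b: b black — skip
      j gray
        j→e: e black — skip
        j→i: i black — skip
        j→n: n black — skip
      j black
    m black
    c gray
      c→j: j black — skip
      c→n: n black — skip
      c→m: m black — skip
    c black
    a gray
      k gray
        k→i: i black — skip
        k→f: f is gray → back edge
Back edge closes the cycle f → l → a → k → f; its vertices are {a, f, k, l}.

a, f, k, l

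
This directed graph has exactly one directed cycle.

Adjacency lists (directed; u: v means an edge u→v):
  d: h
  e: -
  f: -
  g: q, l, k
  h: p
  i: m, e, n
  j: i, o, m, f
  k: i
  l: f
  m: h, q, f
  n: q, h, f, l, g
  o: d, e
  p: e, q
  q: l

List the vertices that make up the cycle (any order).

g, i, k, n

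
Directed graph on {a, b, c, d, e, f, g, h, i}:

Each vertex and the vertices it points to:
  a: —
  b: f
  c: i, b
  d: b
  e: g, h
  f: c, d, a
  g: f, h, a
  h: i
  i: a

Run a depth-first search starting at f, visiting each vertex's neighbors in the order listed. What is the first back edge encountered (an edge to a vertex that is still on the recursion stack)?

b->f

DFS from f (visiting each vertex's neighbors in the order listed); mark gray on enter, black on exit:
f gray
  c gray
    i gray
      a gray
      a black
    i black
    b gray
      b→f: f is gray → back edge
First back edge: b → f.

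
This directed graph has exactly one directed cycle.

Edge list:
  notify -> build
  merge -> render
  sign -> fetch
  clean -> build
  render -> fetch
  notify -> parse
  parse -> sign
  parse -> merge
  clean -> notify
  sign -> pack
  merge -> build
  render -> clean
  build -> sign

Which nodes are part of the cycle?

DFS with gray/black marking from clean:
clean gray
  notify gray
    parse gray
      sign gray
        pack gray
        pack black
        fetch gray
        fetch black
      sign black
      merge gray
        build gray
          build→sign: sign black — skip
        build black
        render gray
          render→fetch: fetch black — skip
          render→clean: clean is gray → back edge
Back edge closes the cycle clean → notify → parse → merge → render → clean; its vertices are {clean, merge, parse, notify, render}.

clean, merge, parse, notify, render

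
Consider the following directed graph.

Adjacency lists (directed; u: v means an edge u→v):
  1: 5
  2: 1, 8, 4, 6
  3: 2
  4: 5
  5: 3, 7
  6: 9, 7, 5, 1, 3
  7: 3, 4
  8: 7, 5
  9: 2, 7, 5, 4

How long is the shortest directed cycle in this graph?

For each vertex v, BFS finds the shortest path from v back to v.
The shortest such closed walk is 2 → 6 → 9 → 2, length 3.

3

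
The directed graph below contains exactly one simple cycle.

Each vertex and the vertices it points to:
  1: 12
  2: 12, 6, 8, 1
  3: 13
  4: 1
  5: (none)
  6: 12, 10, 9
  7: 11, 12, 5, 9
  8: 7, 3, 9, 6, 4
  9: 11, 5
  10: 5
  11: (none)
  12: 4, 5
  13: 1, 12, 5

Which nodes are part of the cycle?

1, 4, 12

DFS with gray/black marking from 4:
4 gray
  1 gray
    12 gray
      12→4: 4 is gray → back edge
Back edge closes the cycle 4 → 1 → 12 → 4; its vertices are {1, 4, 12}.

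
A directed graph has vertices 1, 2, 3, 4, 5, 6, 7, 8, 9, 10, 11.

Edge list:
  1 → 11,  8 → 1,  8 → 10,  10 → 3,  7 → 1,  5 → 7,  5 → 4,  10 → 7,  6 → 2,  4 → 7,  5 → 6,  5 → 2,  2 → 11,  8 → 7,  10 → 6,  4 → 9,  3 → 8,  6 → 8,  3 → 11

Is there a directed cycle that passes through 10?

Yes

10 is on a cycle iff 10 can reach itself via ≥1 edge.
10 → 6 → 8 → 10 — yes.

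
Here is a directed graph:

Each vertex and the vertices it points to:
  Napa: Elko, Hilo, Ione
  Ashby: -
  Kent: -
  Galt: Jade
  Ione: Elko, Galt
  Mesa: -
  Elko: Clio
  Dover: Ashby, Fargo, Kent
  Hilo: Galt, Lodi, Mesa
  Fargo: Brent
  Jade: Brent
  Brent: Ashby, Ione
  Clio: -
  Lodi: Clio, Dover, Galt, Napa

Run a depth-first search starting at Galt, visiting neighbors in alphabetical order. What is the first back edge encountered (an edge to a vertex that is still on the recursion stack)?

Ione→Galt

DFS from Galt (visiting neighbors in alphabetical order); mark gray on enter, black on exit:
Galt gray
  Jade gray
    Brent gray
      Ashby gray
      Ashby black
      Ione gray
        Elko gray
          Clio gray
          Clio black
        Elko black
        Ione→Galt: Galt is gray → back edge
First back edge: Ione → Galt.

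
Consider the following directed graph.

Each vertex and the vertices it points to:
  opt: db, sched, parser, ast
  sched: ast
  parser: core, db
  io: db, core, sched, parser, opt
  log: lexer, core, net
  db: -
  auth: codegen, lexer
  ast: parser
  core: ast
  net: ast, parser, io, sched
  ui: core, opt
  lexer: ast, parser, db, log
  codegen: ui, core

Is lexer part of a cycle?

lexer is on a cycle iff lexer can reach itself via ≥1 edge.
lexer → log → lexer — yes.

Yes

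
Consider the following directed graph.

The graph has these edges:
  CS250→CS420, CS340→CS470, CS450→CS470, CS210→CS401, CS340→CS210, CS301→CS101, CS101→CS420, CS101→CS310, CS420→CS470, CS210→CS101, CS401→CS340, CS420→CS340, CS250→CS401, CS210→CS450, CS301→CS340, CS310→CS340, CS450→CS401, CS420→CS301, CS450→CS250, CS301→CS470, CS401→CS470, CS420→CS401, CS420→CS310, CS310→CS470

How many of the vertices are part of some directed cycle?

9

A vertex is on a directed cycle iff it belongs to a strongly connected component of size ≥ 2 (or has a self-loop).
The vertices on cycles are {CS101, CS210, CS250, CS301, CS310, CS340, CS401, CS420, CS450} — 9 in total.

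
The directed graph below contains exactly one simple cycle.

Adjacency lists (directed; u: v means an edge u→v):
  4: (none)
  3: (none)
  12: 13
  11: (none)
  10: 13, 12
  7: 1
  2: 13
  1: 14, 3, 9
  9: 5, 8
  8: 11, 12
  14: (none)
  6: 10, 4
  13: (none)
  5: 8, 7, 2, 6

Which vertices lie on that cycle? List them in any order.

DFS with gray/black marking from 9:
9 gray
  5 gray
    8 gray
      11 gray
      11 black
      12 gray
        13 gray
        13 black
      12 black
    8 black
    7 gray
      1 gray
        14 gray
        14 black
        3 gray
        3 black
        1→9: 9 is gray → back edge
Back edge closes the cycle 9 → 5 → 7 → 1 → 9; its vertices are {1, 5, 7, 9}.

1, 5, 7, 9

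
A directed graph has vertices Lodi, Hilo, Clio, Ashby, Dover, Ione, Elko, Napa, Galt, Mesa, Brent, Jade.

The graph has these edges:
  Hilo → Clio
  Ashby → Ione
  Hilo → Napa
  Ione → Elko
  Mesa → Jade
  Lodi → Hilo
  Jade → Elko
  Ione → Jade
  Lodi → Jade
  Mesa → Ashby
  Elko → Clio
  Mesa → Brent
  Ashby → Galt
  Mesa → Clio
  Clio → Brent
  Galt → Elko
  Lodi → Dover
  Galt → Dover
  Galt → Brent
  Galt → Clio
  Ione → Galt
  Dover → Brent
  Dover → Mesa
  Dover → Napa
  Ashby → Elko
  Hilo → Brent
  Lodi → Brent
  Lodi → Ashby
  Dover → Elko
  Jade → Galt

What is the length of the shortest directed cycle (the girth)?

For each vertex v, BFS finds the shortest path from v back to v.
The shortest such closed walk is Dover → Mesa → Ashby → Galt → Dover, length 4.

4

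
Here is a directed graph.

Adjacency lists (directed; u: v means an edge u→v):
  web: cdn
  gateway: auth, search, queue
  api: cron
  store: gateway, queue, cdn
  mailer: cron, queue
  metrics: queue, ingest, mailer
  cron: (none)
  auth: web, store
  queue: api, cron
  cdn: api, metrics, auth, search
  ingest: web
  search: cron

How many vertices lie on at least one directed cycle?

7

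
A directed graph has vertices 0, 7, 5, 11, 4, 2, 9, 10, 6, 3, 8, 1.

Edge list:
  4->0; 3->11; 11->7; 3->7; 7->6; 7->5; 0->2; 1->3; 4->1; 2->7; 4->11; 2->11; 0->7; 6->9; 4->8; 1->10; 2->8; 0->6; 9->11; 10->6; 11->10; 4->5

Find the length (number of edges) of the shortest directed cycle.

4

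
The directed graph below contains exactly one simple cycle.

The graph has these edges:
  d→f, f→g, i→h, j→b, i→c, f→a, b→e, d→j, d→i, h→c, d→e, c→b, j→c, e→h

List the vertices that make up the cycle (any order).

b, c, e, h

DFS with gray/black marking from e:
e gray
  h gray
    c gray
      b gray
        b→e: e is gray → back edge
Back edge closes the cycle e → h → c → b → e; its vertices are {b, c, e, h}.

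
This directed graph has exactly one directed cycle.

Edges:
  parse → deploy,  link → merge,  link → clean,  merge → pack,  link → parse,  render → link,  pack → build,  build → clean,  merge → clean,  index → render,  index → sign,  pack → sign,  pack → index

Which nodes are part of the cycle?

link, pack, index, merge, render

DFS with gray/black marking from link:
link gray
  parse gray
    deploy gray
    deploy black
  parse black
  merge gray
    clean gray
    clean black
    pack gray
      sign gray
      sign black
      index gray
        render gray
          render→link: link is gray → back edge
Back edge closes the cycle link → merge → pack → index → render → link; its vertices are {link, pack, index, merge, render}.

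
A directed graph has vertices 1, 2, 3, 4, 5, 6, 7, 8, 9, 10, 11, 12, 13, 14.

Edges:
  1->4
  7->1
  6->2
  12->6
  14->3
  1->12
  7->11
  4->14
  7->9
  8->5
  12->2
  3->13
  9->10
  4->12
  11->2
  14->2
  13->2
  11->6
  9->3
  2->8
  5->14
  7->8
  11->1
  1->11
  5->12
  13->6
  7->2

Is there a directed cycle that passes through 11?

Yes

11 is on a cycle iff 11 can reach itself via ≥1 edge.
11 → 1 → 11 — yes.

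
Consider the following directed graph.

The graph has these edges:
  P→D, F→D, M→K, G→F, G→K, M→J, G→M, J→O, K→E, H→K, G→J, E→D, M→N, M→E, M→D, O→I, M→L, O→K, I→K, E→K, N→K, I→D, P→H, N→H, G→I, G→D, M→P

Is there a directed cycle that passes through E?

Yes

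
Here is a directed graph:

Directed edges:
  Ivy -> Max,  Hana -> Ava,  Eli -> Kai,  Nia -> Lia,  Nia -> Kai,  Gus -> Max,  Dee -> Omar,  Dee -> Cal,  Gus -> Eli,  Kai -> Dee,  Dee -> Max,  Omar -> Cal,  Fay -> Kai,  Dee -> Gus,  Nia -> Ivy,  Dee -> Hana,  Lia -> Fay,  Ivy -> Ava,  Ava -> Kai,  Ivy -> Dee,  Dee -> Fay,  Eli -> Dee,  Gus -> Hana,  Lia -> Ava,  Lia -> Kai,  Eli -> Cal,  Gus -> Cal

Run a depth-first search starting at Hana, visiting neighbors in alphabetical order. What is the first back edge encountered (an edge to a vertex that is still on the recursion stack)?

DFS from Hana (visiting neighbors in alphabetical order); mark gray on enter, black on exit:
Hana gray
  Ava gray
    Kai gray
      Dee gray
        Cal gray
        Cal black
        Fay gray
          Fay→Kai: Kai is gray → back edge
First back edge: Fay → Kai.

Fay→Kai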